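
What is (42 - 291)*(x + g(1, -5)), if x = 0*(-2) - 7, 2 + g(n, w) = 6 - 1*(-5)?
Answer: -498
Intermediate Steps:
g(n, w) = 9 (g(n, w) = -2 + (6 - 1*(-5)) = -2 + (6 + 5) = -2 + 11 = 9)
x = -7 (x = 0 - 7 = -7)
(42 - 291)*(x + g(1, -5)) = (42 - 291)*(-7 + 9) = -249*2 = -498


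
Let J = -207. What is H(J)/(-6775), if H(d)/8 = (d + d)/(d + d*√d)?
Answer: -1/88075 + 3*I*√23/88075 ≈ -1.1354e-5 + 0.00016336*I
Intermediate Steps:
H(d) = 16*d/(d + d^(3/2)) (H(d) = 8*((d + d)/(d + d*√d)) = 8*((2*d)/(d + d^(3/2))) = 8*(2*d/(d + d^(3/2))) = 16*d/(d + d^(3/2)))
H(J)/(-6775) = (16*(-207)/(-207 + (-207)^(3/2)))/(-6775) = (16*(-207)/(-207 - 621*I*√23))*(-1/6775) = -3312/(-207 - 621*I*√23)*(-1/6775) = 3312/(6775*(-207 - 621*I*√23))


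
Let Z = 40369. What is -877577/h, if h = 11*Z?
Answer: -877577/444059 ≈ -1.9763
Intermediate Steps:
h = 444059 (h = 11*40369 = 444059)
-877577/h = -877577/444059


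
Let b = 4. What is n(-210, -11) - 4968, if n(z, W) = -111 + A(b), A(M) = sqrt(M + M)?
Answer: -5079 + 2*sqrt(2) ≈ -5076.2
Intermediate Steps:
A(M) = sqrt(2)*sqrt(M) (A(M) = sqrt(2*M) = sqrt(2)*sqrt(M))
n(z, W) = -111 + 2*sqrt(2) (n(z, W) = -111 + sqrt(2)*sqrt(4) = -111 + sqrt(2)*2 = -111 + 2*sqrt(2))
n(-210, -11) - 4968 = (-111 + 2*sqrt(2)) - 4968 = -5079 + 2*sqrt(2)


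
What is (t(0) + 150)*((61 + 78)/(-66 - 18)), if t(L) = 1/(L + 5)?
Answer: -104389/420 ≈ -248.55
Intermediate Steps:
t(L) = 1/(5 + L)
(t(0) + 150)*((61 + 78)/(-66 - 18)) = (1/(5 + 0) + 150)*((61 + 78)/(-66 - 18)) = (1/5 + 150)*(139/(-84)) = (⅕ + 150)*(139*(-1/84)) = (751/5)*(-139/84) = -104389/420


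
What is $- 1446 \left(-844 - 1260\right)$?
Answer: $3042384$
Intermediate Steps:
$- 1446 \left(-844 - 1260\right) = \left(-1446\right) \left(-2104\right) = 3042384$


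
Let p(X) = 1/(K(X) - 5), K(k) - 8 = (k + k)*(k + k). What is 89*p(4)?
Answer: 89/67 ≈ 1.3284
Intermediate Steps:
K(k) = 8 + 4*k**2 (K(k) = 8 + (k + k)*(k + k) = 8 + (2*k)*(2*k) = 8 + 4*k**2)
p(X) = 1/(3 + 4*X**2) (p(X) = 1/((8 + 4*X**2) - 5) = 1/(3 + 4*X**2))
89*p(4) = 89/(3 + 4*4**2) = 89/(3 + 4*16) = 89/(3 + 64) = 89/67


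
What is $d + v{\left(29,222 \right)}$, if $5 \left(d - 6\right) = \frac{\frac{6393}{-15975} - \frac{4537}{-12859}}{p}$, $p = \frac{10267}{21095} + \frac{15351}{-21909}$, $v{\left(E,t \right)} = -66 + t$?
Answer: $\frac{182877400280872664}{1128564441999225} \approx 162.04$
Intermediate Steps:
$p = - \frac{32963214}{154056785}$ ($p = 10267 \cdot \frac{1}{21095} + 15351 \left(- \frac{1}{21909}\right) = \frac{10267}{21095} - \frac{5117}{7303} = - \frac{32963214}{154056785} \approx -0.21397$)
$d = \frac{6821347328993564}{1128564441999225}$ ($d = 6 + \frac{\left(\frac{6393}{-15975} - \frac{4537}{-12859}\right) \frac{1}{- \frac{32963214}{154056785}}}{5} = 6 + \frac{\left(6393 \left(- \frac{1}{15975}\right) - - \frac{4537}{12859}\right) \left(- \frac{154056785}{32963214}\right)}{5} = 6 + \frac{\left(- \frac{2131}{5325} + \frac{4537}{12859}\right) \left(- \frac{154056785}{32963214}\right)}{5} = 6 + \frac{\left(- \frac{3243004}{68474175}\right) \left(- \frac{154056785}{32963214}\right)}{5} = 6 + \frac{1}{5} \cdot \frac{49960676998214}{225712888399845} = 6 + \frac{49960676998214}{1128564441999225} = \frac{6821347328993564}{1128564441999225} \approx 6.0443$)
$d + v{\left(29,222 \right)} = \frac{6821347328993564}{1128564441999225} + \left(-66 + 222\right) = \frac{6821347328993564}{1128564441999225} + 156 = \frac{182877400280872664}{1128564441999225}$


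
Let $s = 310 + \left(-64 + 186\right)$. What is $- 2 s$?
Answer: $-864$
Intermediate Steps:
$s = 432$ ($s = 310 + 122 = 432$)
$- 2 s = \left(-2\right) 432 = -864$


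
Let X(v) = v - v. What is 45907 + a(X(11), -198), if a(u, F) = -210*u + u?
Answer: 45907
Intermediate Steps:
X(v) = 0
a(u, F) = -209*u
45907 + a(X(11), -198) = 45907 - 209*0 = 45907 + 0 = 45907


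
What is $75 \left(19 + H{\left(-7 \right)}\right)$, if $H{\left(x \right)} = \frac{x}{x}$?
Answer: $1500$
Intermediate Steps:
$H{\left(x \right)} = 1$
$75 \left(19 + H{\left(-7 \right)}\right) = 75 \left(19 + 1\right) = 75 \cdot 20 = 1500$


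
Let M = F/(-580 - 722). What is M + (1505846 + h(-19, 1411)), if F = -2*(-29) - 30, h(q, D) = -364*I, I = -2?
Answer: 140111380/93 ≈ 1.5066e+6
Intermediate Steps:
h(q, D) = 728 (h(q, D) = -364*(-2) = 728)
F = 28 (F = 58 - 30 = 28)
M = -2/93 (M = 28/(-580 - 722) = 28/(-1302) = -1/1302*28 = -2/93 ≈ -0.021505)
M + (1505846 + h(-19, 1411)) = -2/93 + (1505846 + 728) = -2/93 + 1506574 = 140111380/93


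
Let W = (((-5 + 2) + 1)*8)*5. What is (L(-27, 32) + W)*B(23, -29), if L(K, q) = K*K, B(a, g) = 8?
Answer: 5192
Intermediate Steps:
L(K, q) = K²
W = -80 (W = ((-3 + 1)*8)*5 = -2*8*5 = -16*5 = -80)
(L(-27, 32) + W)*B(23, -29) = ((-27)² - 80)*8 = (729 - 80)*8 = 649*8 = 5192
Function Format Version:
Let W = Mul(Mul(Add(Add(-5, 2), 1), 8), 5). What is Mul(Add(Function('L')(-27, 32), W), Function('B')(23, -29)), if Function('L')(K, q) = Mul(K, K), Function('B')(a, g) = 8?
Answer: 5192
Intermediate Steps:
Function('L')(K, q) = Pow(K, 2)
W = -80 (W = Mul(Mul(Add(-3, 1), 8), 5) = Mul(Mul(-2, 8), 5) = Mul(-16, 5) = -80)
Mul(Add(Function('L')(-27, 32), W), Function('B')(23, -29)) = Mul(Add(Pow(-27, 2), -80), 8) = Mul(Add(729, -80), 8) = Mul(649, 8) = 5192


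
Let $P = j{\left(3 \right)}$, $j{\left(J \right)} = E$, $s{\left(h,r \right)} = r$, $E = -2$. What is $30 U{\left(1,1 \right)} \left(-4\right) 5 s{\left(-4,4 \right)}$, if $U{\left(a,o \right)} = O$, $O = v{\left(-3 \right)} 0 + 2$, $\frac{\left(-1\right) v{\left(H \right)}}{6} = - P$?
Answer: $-4800$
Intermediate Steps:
$j{\left(J \right)} = -2$
$P = -2$
$v{\left(H \right)} = -12$ ($v{\left(H \right)} = - 6 \left(\left(-1\right) \left(-2\right)\right) = \left(-6\right) 2 = -12$)
$O = 2$ ($O = \left(-12\right) 0 + 2 = 0 + 2 = 2$)
$U{\left(a,o \right)} = 2$
$30 U{\left(1,1 \right)} \left(-4\right) 5 s{\left(-4,4 \right)} = 30 \cdot 2 \left(-4\right) 5 \cdot 4 = 60 \left(\left(-20\right) 4\right) = 60 \left(-80\right) = -4800$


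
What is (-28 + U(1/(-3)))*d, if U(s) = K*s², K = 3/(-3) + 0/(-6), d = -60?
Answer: 5060/3 ≈ 1686.7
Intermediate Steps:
K = -1 (K = 3*(-⅓) + 0*(-⅙) = -1 + 0 = -1)
U(s) = -s²
(-28 + U(1/(-3)))*d = (-28 - (1/(-3))²)*(-60) = (-28 - (1*(-⅓))²)*(-60) = (-28 - (-⅓)²)*(-60) = (-28 - 1*⅑)*(-60) = (-28 - ⅑)*(-60) = -253/9*(-60) = 5060/3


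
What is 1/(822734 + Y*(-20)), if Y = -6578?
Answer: 1/954294 ≈ 1.0479e-6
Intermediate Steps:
1/(822734 + Y*(-20)) = 1/(822734 - 6578*(-20)) = 1/(822734 + 131560) = 1/954294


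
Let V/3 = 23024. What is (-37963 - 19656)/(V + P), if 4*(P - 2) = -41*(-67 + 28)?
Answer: -230476/277895 ≈ -0.82936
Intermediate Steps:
V = 69072 (V = 3*23024 = 69072)
P = 1607/4 (P = 2 + (-41*(-67 + 28))/4 = 2 + (-41*(-39))/4 = 2 + (1/4)*1599 = 2 + 1599/4 = 1607/4 ≈ 401.75)
(-37963 - 19656)/(V + P) = (-37963 - 19656)/(69072 + 1607/4) = -57619/277895/4 = -57619*4/277895 = -230476/277895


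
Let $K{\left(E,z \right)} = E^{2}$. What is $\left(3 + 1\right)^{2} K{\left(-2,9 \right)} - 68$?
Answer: $-4$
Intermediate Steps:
$\left(3 + 1\right)^{2} K{\left(-2,9 \right)} - 68 = \left(3 + 1\right)^{2} \left(-2\right)^{2} - 68 = 4^{2} \cdot 4 - 68 = 16 \cdot 4 - 68 = 64 - 68 = -4$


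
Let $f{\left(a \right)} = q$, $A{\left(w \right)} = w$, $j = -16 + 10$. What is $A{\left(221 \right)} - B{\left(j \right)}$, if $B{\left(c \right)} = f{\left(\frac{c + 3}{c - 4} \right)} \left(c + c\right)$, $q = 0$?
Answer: $221$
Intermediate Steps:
$j = -6$
$f{\left(a \right)} = 0$
$B{\left(c \right)} = 0$ ($B{\left(c \right)} = 0 \left(c + c\right) = 0 \cdot 2 c = 0$)
$A{\left(221 \right)} - B{\left(j \right)} = 221 - 0 = 221 + 0 = 221$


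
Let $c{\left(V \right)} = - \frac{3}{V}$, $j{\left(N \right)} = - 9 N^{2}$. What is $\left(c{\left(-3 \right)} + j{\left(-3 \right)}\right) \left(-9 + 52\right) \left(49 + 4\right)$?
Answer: $-182320$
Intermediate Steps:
$\left(c{\left(-3 \right)} + j{\left(-3 \right)}\right) \left(-9 + 52\right) \left(49 + 4\right) = \left(- \frac{3}{-3} - 9 \left(-3\right)^{2}\right) \left(-9 + 52\right) \left(49 + 4\right) = \left(\left(-3\right) \left(- \frac{1}{3}\right) - 81\right) 43 \cdot 53 = \left(1 - 81\right) 2279 = \left(-80\right) 2279 = -182320$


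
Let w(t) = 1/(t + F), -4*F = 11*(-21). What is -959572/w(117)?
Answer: -167685207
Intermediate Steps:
F = 231/4 (F = -11*(-21)/4 = -¼*(-231) = 231/4 ≈ 57.750)
w(t) = 1/(231/4 + t) (w(t) = 1/(t + 231/4) = 1/(231/4 + t))
-959572/w(117) = -959572/(4/(231 + 4*117)) = -959572/(4/(231 + 468)) = -959572/(4/699) = -959572/(4*(1/699)) = -959572/4/699 = -959572*699/4 = -167685207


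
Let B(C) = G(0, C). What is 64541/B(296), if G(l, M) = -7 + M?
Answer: 64541/289 ≈ 223.33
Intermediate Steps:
B(C) = -7 + C
64541/B(296) = 64541/(-7 + 296) = 64541/289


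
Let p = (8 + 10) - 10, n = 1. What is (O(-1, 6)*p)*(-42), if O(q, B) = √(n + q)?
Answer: 0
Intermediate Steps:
O(q, B) = √(1 + q)
p = 8 (p = 18 - 10 = 8)
(O(-1, 6)*p)*(-42) = (√(1 - 1)*8)*(-42) = (√0*8)*(-42) = (0*8)*(-42) = 0*(-42) = 0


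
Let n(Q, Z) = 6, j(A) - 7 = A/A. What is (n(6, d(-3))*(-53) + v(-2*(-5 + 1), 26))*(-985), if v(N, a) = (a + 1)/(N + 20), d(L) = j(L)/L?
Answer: 8743845/28 ≈ 3.1228e+5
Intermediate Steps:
j(A) = 8 (j(A) = 7 + A/A = 7 + 1 = 8)
d(L) = 8/L
v(N, a) = (1 + a)/(20 + N)
(n(6, d(-3))*(-53) + v(-2*(-5 + 1), 26))*(-985) = (6*(-53) + (1 + 26)/(20 - 2*(-5 + 1)))*(-985) = (-318 + 27/(20 - 2*(-4)))*(-985) = (-318 + 27/(20 + 8))*(-985) = (-318 + 27/28)*(-985) = -8877/28*(-985) = 8743845/28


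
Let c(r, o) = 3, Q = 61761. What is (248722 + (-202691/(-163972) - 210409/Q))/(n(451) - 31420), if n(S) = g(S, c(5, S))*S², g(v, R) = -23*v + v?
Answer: -148164958162231/1202248266567435192 ≈ -0.00012324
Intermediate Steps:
g(v, R) = -22*v
n(S) = -22*S³ (n(S) = (-22*S)*S² = -22*S³)
(248722 + (-202691/(-163972) - 210409/Q))/(n(451) - 31420) = (248722 + (-202691/(-163972) - 210409/61761))/(-22*451³ - 31420) = (248722 + (-202691*(-1/163972) - 210409*1/61761))/(-22*91733851 - 31420) = (248722 + (202691/163972 - 12377/3633))/(-2018144722 - 31420) = (248722 - 1293105041/595710276)/(-2018176142) = (148164958162231/595710276)*(-1/2018176142) = -148164958162231/1202248266567435192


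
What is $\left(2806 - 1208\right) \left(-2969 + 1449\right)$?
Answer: $-2428960$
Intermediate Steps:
$\left(2806 - 1208\right) \left(-2969 + 1449\right) = 1598 \left(-1520\right) = -2428960$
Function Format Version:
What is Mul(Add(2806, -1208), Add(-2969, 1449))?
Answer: -2428960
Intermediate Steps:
Mul(Add(2806, -1208), Add(-2969, 1449)) = Mul(1598, -1520) = -2428960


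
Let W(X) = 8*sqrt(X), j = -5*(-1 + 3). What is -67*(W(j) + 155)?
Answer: -10385 - 536*I*sqrt(10) ≈ -10385.0 - 1695.0*I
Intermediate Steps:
j = -10 (j = -5*2 = -10)
-67*(W(j) + 155) = -67*(8*sqrt(-10) + 155) = -67*(8*(I*sqrt(10)) + 155) = -67*(8*I*sqrt(10) + 155) = -67*(155 + 8*I*sqrt(10)) = -10385 - 536*I*sqrt(10)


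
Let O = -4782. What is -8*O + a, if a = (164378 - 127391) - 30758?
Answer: 44485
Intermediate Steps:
a = 6229 (a = 36987 - 30758 = 6229)
-8*O + a = -8*(-4782) + 6229 = 38256 + 6229 = 44485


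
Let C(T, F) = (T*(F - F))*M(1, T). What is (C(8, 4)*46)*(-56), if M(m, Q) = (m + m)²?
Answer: 0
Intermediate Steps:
M(m, Q) = 4*m² (M(m, Q) = (2*m)² = 4*m²)
C(T, F) = 0 (C(T, F) = (T*(F - F))*(4*1²) = (T*0)*(4*1) = 0*4 = 0)
(C(8, 4)*46)*(-56) = (0*46)*(-56) = 0*(-56) = 0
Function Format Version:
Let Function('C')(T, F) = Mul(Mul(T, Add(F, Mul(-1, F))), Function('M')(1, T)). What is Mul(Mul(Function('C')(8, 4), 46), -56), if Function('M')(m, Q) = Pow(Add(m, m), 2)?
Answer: 0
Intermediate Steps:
Function('M')(m, Q) = Mul(4, Pow(m, 2)) (Function('M')(m, Q) = Pow(Mul(2, m), 2) = Mul(4, Pow(m, 2)))
Function('C')(T, F) = 0 (Function('C')(T, F) = Mul(Mul(T, Add(F, Mul(-1, F))), Mul(4, Pow(1, 2))) = Mul(Mul(T, 0), Mul(4, 1)) = Mul(0, 4) = 0)
Mul(Mul(Function('C')(8, 4), 46), -56) = Mul(Mul(0, 46), -56) = Mul(0, -56) = 0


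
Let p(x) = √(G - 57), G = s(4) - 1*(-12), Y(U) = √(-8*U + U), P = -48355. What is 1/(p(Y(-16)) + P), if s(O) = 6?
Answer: -48355/2338206064 - I*√39/2338206064 ≈ -2.068e-5 - 2.6708e-9*I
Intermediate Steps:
Y(U) = √7*√(-U) (Y(U) = √(-7*U) = √7*√(-U))
G = 18 (G = 6 - 1*(-12) = 6 + 12 = 18)
p(x) = I*√39 (p(x) = √(18 - 57) = √(-39) = I*√39)
1/(p(Y(-16)) + P) = 1/(I*√39 - 48355) = 1/(-48355 + I*√39)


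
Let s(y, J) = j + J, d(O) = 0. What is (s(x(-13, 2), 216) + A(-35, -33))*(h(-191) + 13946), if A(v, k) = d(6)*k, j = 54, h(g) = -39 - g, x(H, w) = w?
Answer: 3806460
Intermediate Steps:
s(y, J) = 54 + J
A(v, k) = 0 (A(v, k) = 0*k = 0)
(s(x(-13, 2), 216) + A(-35, -33))*(h(-191) + 13946) = ((54 + 216) + 0)*((-39 - 1*(-191)) + 13946) = (270 + 0)*((-39 + 191) + 13946) = 270*(152 + 13946) = 270*14098 = 3806460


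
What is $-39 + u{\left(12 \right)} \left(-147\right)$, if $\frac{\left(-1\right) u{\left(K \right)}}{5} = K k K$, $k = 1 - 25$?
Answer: $-2540199$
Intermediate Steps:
$k = -24$ ($k = 1 - 25 = -24$)
$u{\left(K \right)} = 120 K^{2}$ ($u{\left(K \right)} = - 5 K \left(-24\right) K = - 5 - 24 K K = - 5 \left(- 24 K^{2}\right) = 120 K^{2}$)
$-39 + u{\left(12 \right)} \left(-147\right) = -39 + 120 \cdot 12^{2} \left(-147\right) = -39 + 120 \cdot 144 \left(-147\right) = -39 + 17280 \left(-147\right) = -39 - 2540160 = -2540199$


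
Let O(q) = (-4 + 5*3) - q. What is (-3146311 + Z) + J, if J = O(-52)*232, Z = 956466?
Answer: -2175229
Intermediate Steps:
O(q) = 11 - q (O(q) = (-4 + 15) - q = 11 - q)
J = 14616 (J = (11 - 1*(-52))*232 = (11 + 52)*232 = 63*232 = 14616)
(-3146311 + Z) + J = (-3146311 + 956466) + 14616 = -2189845 + 14616 = -2175229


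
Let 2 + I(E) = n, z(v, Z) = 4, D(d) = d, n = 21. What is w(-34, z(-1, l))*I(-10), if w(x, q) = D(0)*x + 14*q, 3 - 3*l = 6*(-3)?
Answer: 1064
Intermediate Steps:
l = 7 (l = 1 - 2*(-3) = 1 - ⅓*(-18) = 1 + 6 = 7)
I(E) = 19 (I(E) = -2 + 21 = 19)
w(x, q) = 14*q (w(x, q) = 0*x + 14*q = 0 + 14*q = 14*q)
w(-34, z(-1, l))*I(-10) = (14*4)*19 = 56*19 = 1064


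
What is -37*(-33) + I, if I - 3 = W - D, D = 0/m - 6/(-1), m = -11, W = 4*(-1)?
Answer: 1214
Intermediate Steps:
W = -4
D = 6 (D = 0/(-11) - 6/(-1) = 0*(-1/11) - 6*(-1) = 0 + 6 = 6)
I = -7 (I = 3 + (-4 - 1*6) = 3 + (-4 - 6) = 3 - 10 = -7)
-37*(-33) + I = -37*(-33) - 7 = 1221 - 7 = 1214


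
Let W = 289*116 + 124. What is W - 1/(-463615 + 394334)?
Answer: 2331167089/69281 ≈ 33648.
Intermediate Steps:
W = 33648 (W = 33524 + 124 = 33648)
W - 1/(-463615 + 394334) = 33648 - 1/(-463615 + 394334) = 33648 - 1/(-69281) = 33648 - 1*(-1/69281) = 33648 + 1/69281 = 2331167089/69281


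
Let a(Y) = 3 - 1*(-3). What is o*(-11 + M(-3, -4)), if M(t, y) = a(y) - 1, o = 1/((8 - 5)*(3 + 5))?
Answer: -¼ ≈ -0.25000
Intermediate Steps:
a(Y) = 6 (a(Y) = 3 + 3 = 6)
o = 1/24 (o = 1/(3*8) = 1/24 ≈ 0.041667)
M(t, y) = 5 (M(t, y) = 6 - 1 = 5)
o*(-11 + M(-3, -4)) = (-11 + 5)/24 = (1/24)*(-6) = -¼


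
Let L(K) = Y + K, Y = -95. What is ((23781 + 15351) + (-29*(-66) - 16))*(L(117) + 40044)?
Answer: 1643907980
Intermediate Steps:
L(K) = -95 + K
((23781 + 15351) + (-29*(-66) - 16))*(L(117) + 40044) = ((23781 + 15351) + (-29*(-66) - 16))*((-95 + 117) + 40044) = (39132 + (1914 - 16))*(22 + 40044) = (39132 + 1898)*40066 = 41030*40066 = 1643907980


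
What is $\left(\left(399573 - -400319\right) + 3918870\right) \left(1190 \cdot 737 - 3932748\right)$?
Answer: $-14419205981116$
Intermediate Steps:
$\left(\left(399573 - -400319\right) + 3918870\right) \left(1190 \cdot 737 - 3932748\right) = \left(\left(399573 + 400319\right) + 3918870\right) \left(877030 - 3932748\right) = \left(799892 + 3918870\right) \left(-3055718\right) = 4718762 \left(-3055718\right) = -14419205981116$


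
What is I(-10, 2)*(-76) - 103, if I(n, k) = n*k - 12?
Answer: 2329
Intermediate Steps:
I(n, k) = -12 + k*n (I(n, k) = k*n - 12 = -12 + k*n)
I(-10, 2)*(-76) - 103 = (-12 + 2*(-10))*(-76) - 103 = (-12 - 20)*(-76) - 103 = -32*(-76) - 103 = 2432 - 103 = 2329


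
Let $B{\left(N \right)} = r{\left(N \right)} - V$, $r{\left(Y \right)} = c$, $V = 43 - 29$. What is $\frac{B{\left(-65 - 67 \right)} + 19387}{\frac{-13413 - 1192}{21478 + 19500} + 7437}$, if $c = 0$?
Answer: $\frac{793866794}{304738781} \approx 2.6051$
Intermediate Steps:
$V = 14$ ($V = 43 - 29 = 14$)
$r{\left(Y \right)} = 0$
$B{\left(N \right)} = -14$ ($B{\left(N \right)} = 0 - 14 = -14$)
$\frac{B{\left(-65 - 67 \right)} + 19387}{\frac{-13413 - 1192}{21478 + 19500} + 7437} = \frac{-14 + 19387}{\frac{-13413 - 1192}{21478 + 19500} + 7437} = \frac{19373}{- \frac{14605}{40978} + 7437} = \frac{19373}{\frac{304738781}{40978}} = 19373 \cdot \frac{40978}{304738781} = \frac{793866794}{304738781}$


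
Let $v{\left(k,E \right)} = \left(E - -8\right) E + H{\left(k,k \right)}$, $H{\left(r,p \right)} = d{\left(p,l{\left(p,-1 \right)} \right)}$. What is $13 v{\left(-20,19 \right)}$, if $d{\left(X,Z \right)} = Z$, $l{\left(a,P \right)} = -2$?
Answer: $6643$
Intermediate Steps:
$H{\left(r,p \right)} = -2$
$v{\left(k,E \right)} = -2 + E \left(8 + E\right)$ ($v{\left(k,E \right)} = \left(E - -8\right) E - 2 = \left(E + 8\right) E - 2 = \left(8 + E\right) E - 2 = E \left(8 + E\right) - 2 = -2 + E \left(8 + E\right)$)
$13 v{\left(-20,19 \right)} = 13 \left(-2 + 19^{2} + 8 \cdot 19\right) = 13 \left(-2 + 361 + 152\right) = 13 \cdot 511 = 6643$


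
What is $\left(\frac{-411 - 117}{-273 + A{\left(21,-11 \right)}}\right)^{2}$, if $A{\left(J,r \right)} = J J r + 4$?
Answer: $\frac{1089}{102400} \approx 0.010635$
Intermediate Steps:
$A{\left(J,r \right)} = 4 + r J^{2}$ ($A{\left(J,r \right)} = J^{2} r + 4 = r J^{2} + 4 = 4 + r J^{2}$)
$\left(\frac{-411 - 117}{-273 + A{\left(21,-11 \right)}}\right)^{2} = \left(\frac{-411 - 117}{-273 + \left(4 - 11 \cdot 21^{2}\right)}\right)^{2} = \left(- \frac{528}{-273 + \left(4 - 4851\right)}\right)^{2} = \left(- \frac{528}{-273 - 4847}\right)^{2} = \left(- \frac{528}{-5120}\right)^{2} = \left(\left(-528\right) \left(- \frac{1}{5120}\right)\right)^{2} = \left(\frac{33}{320}\right)^{2} = \frac{1089}{102400}$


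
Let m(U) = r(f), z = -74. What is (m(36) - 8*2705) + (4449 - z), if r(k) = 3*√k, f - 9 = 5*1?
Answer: -17117 + 3*√14 ≈ -17106.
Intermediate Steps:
f = 14 (f = 9 + 5*1 = 9 + 5 = 14)
m(U) = 3*√14
(m(36) - 8*2705) + (4449 - z) = (3*√14 - 8*2705) + (4449 - 1*(-74)) = (3*√14 - 21640) + (4449 + 74) = (-21640 + 3*√14) + 4523 = -17117 + 3*√14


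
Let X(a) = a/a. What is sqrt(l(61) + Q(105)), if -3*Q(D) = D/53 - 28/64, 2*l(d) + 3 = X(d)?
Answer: I*sqrt(612627)/636 ≈ 1.2307*I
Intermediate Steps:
X(a) = 1
l(d) = -1 (l(d) = -3/2 + (1/2)*1 = -3/2 + 1/2 = -1)
Q(D) = 7/48 - D/159 (Q(D) = -(D/53 - 28/64)/3 = -(D*(1/53) - 28*1/64)/3 = -(D/53 - 7/16)/3 = -(-7/16 + D/53)/3 = 7/48 - D/159)
sqrt(l(61) + Q(105)) = sqrt(-1 + (7/48 - 1/159*105)) = sqrt(-1 + (7/48 - 35/53)) = sqrt(-1 - 1309/2544) = sqrt(-3853/2544) = I*sqrt(612627)/636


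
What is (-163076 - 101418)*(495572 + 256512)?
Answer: -198921705496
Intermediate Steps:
(-163076 - 101418)*(495572 + 256512) = -264494*752084 = -198921705496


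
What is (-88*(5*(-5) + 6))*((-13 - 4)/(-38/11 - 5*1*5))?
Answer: 312664/313 ≈ 998.93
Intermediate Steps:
(-88*(5*(-5) + 6))*((-13 - 4)/(-38/11 - 5*1*5)) = (-88*(-25 + 6))*(-17/(-38*1/11 - 5*5)) = (-88*(-19))*(-17/(-38/11 - 25)) = 1672*(-17/(-313/11)) = 1672*(-17*(-11/313)) = 1672*(187/313) = 312664/313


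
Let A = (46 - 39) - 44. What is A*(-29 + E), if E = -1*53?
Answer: 3034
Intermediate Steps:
E = -53
A = -37 (A = 7 - 44 = -37)
A*(-29 + E) = -37*(-29 - 53) = -37*(-82) = 3034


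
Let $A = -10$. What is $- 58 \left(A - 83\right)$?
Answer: $5394$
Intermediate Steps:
$- 58 \left(A - 83\right) = - 58 \left(-10 - 83\right) = \left(-58\right) \left(-93\right) = 5394$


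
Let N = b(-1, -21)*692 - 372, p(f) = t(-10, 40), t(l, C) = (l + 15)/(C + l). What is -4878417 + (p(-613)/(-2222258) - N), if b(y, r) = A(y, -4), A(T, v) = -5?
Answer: -64995513077581/13333548 ≈ -4.8746e+6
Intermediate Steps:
b(y, r) = -5
t(l, C) = (15 + l)/(C + l)
p(f) = 1/6 (p(f) = (15 - 10)/(40 - 10) = 5/30 = (1/30)*5 = 1/6)
N = -3832 (N = -5*692 - 372 = -3460 - 372 = -3832)
-4878417 + (p(-613)/(-2222258) - N) = -4878417 + ((1/6)/(-2222258) - 1*(-3832)) = -4878417 + ((1/6)*(-1/2222258) + 3832) = -4878417 + (-1/13333548 + 3832) = -4878417 + 51094155935/13333548 = -64995513077581/13333548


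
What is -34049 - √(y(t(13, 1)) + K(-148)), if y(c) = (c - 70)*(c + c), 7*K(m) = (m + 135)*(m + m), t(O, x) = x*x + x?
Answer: -34049 - 18*√42/7 ≈ -34066.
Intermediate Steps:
t(O, x) = x + x² (t(O, x) = x² + x = x + x²)
K(m) = 2*m*(135 + m)/7 (K(m) = ((m + 135)*(m + m))/7 = ((135 + m)*(2*m))/7 = (2*m*(135 + m))/7 = 2*m*(135 + m)/7)
y(c) = 2*c*(-70 + c) (y(c) = (-70 + c)*(2*c) = 2*c*(-70 + c))
-34049 - √(y(t(13, 1)) + K(-148)) = -34049 - √(2*(1*(1 + 1))*(-70 + 1*(1 + 1)) + (2/7)*(-148)*(135 - 148)) = -34049 - √(2*(1*2)*(-70 + 1*2) + (2/7)*(-148)*(-13)) = -34049 - √(2*2*(-70 + 2) + 3848/7) = -34049 - √(2*2*(-68) + 3848/7) = -34049 - √(-272 + 3848/7) = -34049 - √(1944/7) = -34049 - 18*√42/7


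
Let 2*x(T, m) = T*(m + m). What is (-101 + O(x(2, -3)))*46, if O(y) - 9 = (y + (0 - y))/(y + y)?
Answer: -4232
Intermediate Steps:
x(T, m) = T*m (x(T, m) = (T*(m + m))/2 = (T*(2*m))/2 = (2*T*m)/2 = T*m)
O(y) = 9 (O(y) = 9 + (y + (0 - y))/(y + y) = 9 + (y - y)/((2*y)) = 9 + 0*(1/(2*y)) = 9 + 0 = 9)
(-101 + O(x(2, -3)))*46 = (-101 + 9)*46 = -92*46 = -4232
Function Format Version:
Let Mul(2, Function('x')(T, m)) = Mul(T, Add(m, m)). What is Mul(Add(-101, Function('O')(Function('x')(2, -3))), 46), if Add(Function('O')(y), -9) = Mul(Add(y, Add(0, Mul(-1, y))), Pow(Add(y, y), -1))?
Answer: -4232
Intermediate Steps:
Function('x')(T, m) = Mul(T, m) (Function('x')(T, m) = Mul(Rational(1, 2), Mul(T, Add(m, m))) = Mul(Rational(1, 2), Mul(T, Mul(2, m))) = Mul(Rational(1, 2), Mul(2, T, m)) = Mul(T, m))
Function('O')(y) = 9 (Function('O')(y) = Add(9, Mul(Add(y, Add(0, Mul(-1, y))), Pow(Add(y, y), -1))) = Add(9, Mul(Add(y, Mul(-1, y)), Pow(Mul(2, y), -1))) = Add(9, Mul(0, Mul(Rational(1, 2), Pow(y, -1)))) = Add(9, 0) = 9)
Mul(Add(-101, Function('O')(Function('x')(2, -3))), 46) = Mul(Add(-101, 9), 46) = Mul(-92, 46) = -4232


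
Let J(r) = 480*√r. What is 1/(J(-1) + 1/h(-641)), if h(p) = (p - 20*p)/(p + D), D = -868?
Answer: -6126037/11391594307827 - 23732486560*I/11391594307827 ≈ -5.3777e-7 - 0.0020833*I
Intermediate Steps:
h(p) = -19*p/(-868 + p) (h(p) = (p - 20*p)/(p - 868) = (-19*p)/(-868 + p) = -19*p/(-868 + p))
1/(J(-1) + 1/h(-641)) = 1/(480*√(-1) + 1/(-19*(-641)/(-868 - 641))) = 1/(480*I + 1/(-19*(-641)/(-1509))) = 1/(480*I + 1/(-19*(-641)*(-1/1509))) = 1/(480*I + 1/(-12179/1509)) = 1/(480*I - 1509/12179) = 1/(-1509/12179 + 480*I) = 148328041*(-1509/12179 - 480*I)/34174782923481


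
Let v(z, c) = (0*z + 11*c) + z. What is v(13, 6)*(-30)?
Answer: -2370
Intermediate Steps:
v(z, c) = z + 11*c (v(z, c) = (0 + 11*c) + z = 11*c + z = z + 11*c)
v(13, 6)*(-30) = (13 + 11*6)*(-30) = (13 + 66)*(-30) = 79*(-30) = -2370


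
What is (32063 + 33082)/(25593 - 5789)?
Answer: 65145/19804 ≈ 3.2895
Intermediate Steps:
(32063 + 33082)/(25593 - 5789) = 65145/19804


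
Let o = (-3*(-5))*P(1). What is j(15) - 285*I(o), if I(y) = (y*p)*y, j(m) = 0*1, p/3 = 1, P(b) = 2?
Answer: -769500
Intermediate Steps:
p = 3 (p = 3*1 = 3)
j(m) = 0
o = 30 (o = -3*(-5)*2 = 15*2 = 30)
I(y) = 3*y² (I(y) = (y*3)*y = (3*y)*y = 3*y²)
j(15) - 285*I(o) = 0 - 855*30² = 0 - 855*900 = 0 - 285*2700 = 0 - 769500 = -769500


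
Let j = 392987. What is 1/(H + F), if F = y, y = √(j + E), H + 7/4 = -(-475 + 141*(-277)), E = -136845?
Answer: 632484/24998152369 - 16*√256142/24998152369 ≈ 2.4977e-5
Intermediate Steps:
H = 158121/4 (H = -7/4 - (-475 + 141*(-277)) = -7/4 - (-475 - 39057) = -7/4 - 1*(-39532) = -7/4 + 39532 = 158121/4 ≈ 39530.)
y = √256142 (y = √(392987 - 136845) = √256142 ≈ 506.10)
F = √256142 ≈ 506.10
1/(H + F) = 1/(158121/4 + √256142)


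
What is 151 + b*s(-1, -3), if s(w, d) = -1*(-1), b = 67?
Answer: 218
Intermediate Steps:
s(w, d) = 1
151 + b*s(-1, -3) = 151 + 67*1 = 151 + 67 = 218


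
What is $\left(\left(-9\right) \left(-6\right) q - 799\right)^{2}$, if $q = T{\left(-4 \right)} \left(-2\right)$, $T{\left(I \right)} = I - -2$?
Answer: $339889$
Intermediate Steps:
$T{\left(I \right)} = 2 + I$ ($T{\left(I \right)} = I + 2 = 2 + I$)
$q = 4$ ($q = \left(2 - 4\right) \left(-2\right) = \left(-2\right) \left(-2\right) = 4$)
$\left(\left(-9\right) \left(-6\right) q - 799\right)^{2} = \left(\left(-9\right) \left(-6\right) 4 - 799\right)^{2} = \left(54 \cdot 4 - 799\right)^{2} = \left(216 - 799\right)^{2} = \left(-583\right)^{2} = 339889$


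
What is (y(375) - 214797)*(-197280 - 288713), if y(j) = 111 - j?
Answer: 104518140573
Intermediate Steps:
(y(375) - 214797)*(-197280 - 288713) = ((111 - 1*375) - 214797)*(-197280 - 288713) = ((111 - 375) - 214797)*(-485993) = (-264 - 214797)*(-485993) = -215061*(-485993) = 104518140573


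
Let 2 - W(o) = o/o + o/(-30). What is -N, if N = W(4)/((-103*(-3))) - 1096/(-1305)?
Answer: -113381/134415 ≈ -0.84351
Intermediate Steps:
W(o) = 1 + o/30 (W(o) = 2 - (o/o + o/(-30)) = 2 - (1 + o*(-1/30)) = 2 - (1 - o/30) = 2 + (-1 + o/30) = 1 + o/30)
N = 113381/134415 (N = (1 + (1/30)*4)/((-103*(-3))) - 1096/(-1305) = (1 + 2/15)/309 - 1096*(-1/1305) = (17/15)*(1/309) + 1096/1305 = 17/4635 + 1096/1305 = 113381/134415 ≈ 0.84351)
-N = -1*113381/134415 = -113381/134415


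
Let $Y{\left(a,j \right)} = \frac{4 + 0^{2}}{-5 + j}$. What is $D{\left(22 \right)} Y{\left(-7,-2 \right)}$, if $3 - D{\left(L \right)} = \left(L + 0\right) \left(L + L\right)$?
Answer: $\frac{3860}{7} \approx 551.43$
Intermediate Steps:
$D{\left(L \right)} = 3 - 2 L^{2}$ ($D{\left(L \right)} = 3 - \left(L + 0\right) \left(L + L\right) = 3 - L 2 L = 3 - 2 L^{2}$)
$Y{\left(a,j \right)} = \frac{4}{-5 + j}$ ($Y{\left(a,j \right)} = \frac{4 + 0}{-5 + j} = \frac{4}{-5 + j}$)
$D{\left(22 \right)} Y{\left(-7,-2 \right)} = \left(3 - 2 \cdot 22^{2}\right) \frac{4}{-5 - 2} = \left(3 - 968\right) \frac{4}{-7} = \left(3 - 968\right) 4 \left(- \frac{1}{7}\right) = \left(-965\right) \left(- \frac{4}{7}\right) = \frac{3860}{7}$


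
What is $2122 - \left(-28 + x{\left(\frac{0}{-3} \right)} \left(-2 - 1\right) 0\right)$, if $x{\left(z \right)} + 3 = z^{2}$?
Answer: $2150$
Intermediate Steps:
$x{\left(z \right)} = -3 + z^{2}$
$2122 - \left(-28 + x{\left(\frac{0}{-3} \right)} \left(-2 - 1\right) 0\right) = 2122 - \left(-28 + \left(-3 + \left(\frac{0}{-3}\right)^{2}\right) \left(-2 - 1\right) 0\right) = 2122 - \left(-28 + \left(-3 + \left(0 \left(- \frac{1}{3}\right)\right)^{2}\right) \left(-3\right) 0\right) = 2122 - \left(-28 + \left(-3 + 0^{2}\right) \left(-3\right) 0\right) = 2122 - \left(-28 + \left(-3 + 0\right) \left(-3\right) 0\right) = 2122 - \left(-28 + \left(-3\right) \left(-3\right) 0\right) = 2122 - \left(-28 + 9 \cdot 0\right) = 2122 - \left(-28 + 0\right) = 2122 - -28 = 2122 + 28 = 2150$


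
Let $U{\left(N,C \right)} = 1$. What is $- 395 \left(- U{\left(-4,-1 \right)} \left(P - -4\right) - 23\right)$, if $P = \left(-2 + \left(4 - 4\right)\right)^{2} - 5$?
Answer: $10270$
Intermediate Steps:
$P = -1$ ($P = \left(-2 + \left(4 - 4\right)\right)^{2} - 5 = \left(-2 + 0\right)^{2} - 5 = \left(-2\right)^{2} - 5 = 4 - 5 = -1$)
$- 395 \left(- U{\left(-4,-1 \right)} \left(P - -4\right) - 23\right) = - 395 \left(\left(-1\right) 1 \left(-1 - -4\right) - 23\right) = - 395 \left(- (-1 + \left(-1 + 5\right)) - 23\right) = - 395 \left(- (-1 + 4) - 23\right) = - 395 \left(\left(-1\right) 3 - 23\right) = - 395 \left(-3 - 23\right) = \left(-395\right) \left(-26\right) = 10270$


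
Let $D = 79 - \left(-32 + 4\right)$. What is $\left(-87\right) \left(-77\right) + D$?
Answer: $6806$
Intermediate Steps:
$D = 107$ ($D = 79 - -28 = 79 + 28 = 107$)
$\left(-87\right) \left(-77\right) + D = \left(-87\right) \left(-77\right) + 107 = 6699 + 107 = 6806$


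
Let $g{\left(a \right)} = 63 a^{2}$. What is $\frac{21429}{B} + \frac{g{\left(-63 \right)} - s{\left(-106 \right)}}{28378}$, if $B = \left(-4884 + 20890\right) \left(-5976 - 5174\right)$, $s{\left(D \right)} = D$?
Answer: $\frac{22321711161769}{2532266844100} \approx 8.8149$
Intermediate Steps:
$B = -178466900$ ($B = 16006 \left(-11150\right) = -178466900$)
$\frac{21429}{B} + \frac{g{\left(-63 \right)} - s{\left(-106 \right)}}{28378} = \frac{21429}{-178466900} + \frac{63 \left(-63\right)^{2} - -106}{28378} = 21429 \left(- \frac{1}{178466900}\right) + \left(63 \cdot 3969 + 106\right) \frac{1}{28378} = - \frac{21429}{178466900} + \left(250047 + 106\right) \frac{1}{28378} = - \frac{21429}{178466900} + 250153 \cdot \frac{1}{28378} = - \frac{21429}{178466900} + \frac{250153}{28378} = \frac{22321711161769}{2532266844100}$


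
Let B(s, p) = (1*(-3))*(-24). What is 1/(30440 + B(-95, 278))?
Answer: 1/30512 ≈ 3.2774e-5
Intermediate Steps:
B(s, p) = 72 (B(s, p) = -3*(-24) = 72)
1/(30440 + B(-95, 278)) = 1/(30440 + 72) = 1/30512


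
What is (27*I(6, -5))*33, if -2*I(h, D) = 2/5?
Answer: -891/5 ≈ -178.20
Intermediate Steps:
I(h, D) = -⅕ (I(h, D) = -1/5 = -½*⅖ = -⅕)
(27*I(6, -5))*33 = (27*(-⅕))*33 = -27/5*33 = -891/5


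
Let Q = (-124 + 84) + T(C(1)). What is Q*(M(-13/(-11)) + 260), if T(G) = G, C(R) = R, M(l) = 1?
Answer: -10179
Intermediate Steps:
Q = -39 (Q = (-124 + 84) + 1 = -40 + 1 = -39)
Q*(M(-13/(-11)) + 260) = -39*(1 + 260) = -39*261 = -10179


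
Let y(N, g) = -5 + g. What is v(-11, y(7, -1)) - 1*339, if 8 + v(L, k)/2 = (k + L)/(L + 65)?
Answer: -9602/27 ≈ -355.63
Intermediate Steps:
v(L, k) = -16 + 2*(L + k)/(65 + L) (v(L, k) = -16 + 2*((k + L)/(L + 65)) = -16 + 2*((L + k)/(65 + L)) = -16 + 2*(L + k)/(65 + L))
v(-11, y(7, -1)) - 1*339 = 2*(-520 + (-5 - 1) - 7*(-11))/(65 - 11) - 1*339 = 2*(-520 - 6 + 77)/54 - 339 = 2*(1/54)*(-449) - 339 = -449/27 - 339 = -9602/27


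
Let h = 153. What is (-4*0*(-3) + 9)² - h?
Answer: -72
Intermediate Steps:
(-4*0*(-3) + 9)² - h = (-4*0*(-3) + 9)² - 1*153 = (0*(-3) + 9)² - 153 = (0 + 9)² - 153 = 9² - 153 = 81 - 153 = -72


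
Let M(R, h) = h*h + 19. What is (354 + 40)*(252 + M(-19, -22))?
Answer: 297470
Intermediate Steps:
M(R, h) = 19 + h² (M(R, h) = h² + 19 = 19 + h²)
(354 + 40)*(252 + M(-19, -22)) = (354 + 40)*(252 + (19 + (-22)²)) = 394*(252 + (19 + 484)) = 394*(252 + 503) = 394*755 = 297470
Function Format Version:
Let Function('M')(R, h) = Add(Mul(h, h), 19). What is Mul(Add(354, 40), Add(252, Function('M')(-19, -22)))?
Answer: 297470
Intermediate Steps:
Function('M')(R, h) = Add(19, Pow(h, 2)) (Function('M')(R, h) = Add(Pow(h, 2), 19) = Add(19, Pow(h, 2)))
Mul(Add(354, 40), Add(252, Function('M')(-19, -22))) = Mul(Add(354, 40), Add(252, Add(19, Pow(-22, 2)))) = Mul(394, Add(252, Add(19, 484))) = Mul(394, Add(252, 503)) = Mul(394, 755) = 297470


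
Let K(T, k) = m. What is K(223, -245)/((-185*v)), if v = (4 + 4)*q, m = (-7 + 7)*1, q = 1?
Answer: 0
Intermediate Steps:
m = 0 (m = 0*1 = 0)
K(T, k) = 0
v = 8 (v = (4 + 4)*1 = 8*1 = 8)
K(223, -245)/((-185*v)) = 0/((-185*8)) = 0/(-1480) = 0*(-1/1480) = 0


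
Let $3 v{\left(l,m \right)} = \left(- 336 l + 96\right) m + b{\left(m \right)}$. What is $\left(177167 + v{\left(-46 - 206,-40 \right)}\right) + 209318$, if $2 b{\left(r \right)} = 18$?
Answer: $-743752$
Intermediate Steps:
$b{\left(r \right)} = 9$ ($b{\left(r \right)} = \frac{1}{2} \cdot 18 = 9$)
$v{\left(l,m \right)} = 3 + \frac{m \left(96 - 336 l\right)}{3}$ ($v{\left(l,m \right)} = \frac{\left(- 336 l + 96\right) m + 9}{3} = \frac{\left(96 - 336 l\right) m + 9}{3} = \frac{m \left(96 - 336 l\right) + 9}{3} = \frac{9 + m \left(96 - 336 l\right)}{3} = 3 + \frac{m \left(96 - 336 l\right)}{3}$)
$\left(177167 + v{\left(-46 - 206,-40 \right)}\right) + 209318 = \left(177167 + \left(3 + 32 \left(-40\right) - 112 \left(-46 - 206\right) \left(-40\right)\right)\right) + 209318 = \left(177167 - \left(1277 + 112 \left(-46 - 206\right) \left(-40\right)\right)\right) + 209318 = \left(177167 - \left(1277 + 1128960\right)\right) + 209318 = \left(177167 - 1130237\right) + 209318 = -953070 + 209318 = -743752$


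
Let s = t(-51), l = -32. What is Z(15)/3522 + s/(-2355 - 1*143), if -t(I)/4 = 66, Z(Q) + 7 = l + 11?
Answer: 214966/2199489 ≈ 0.097735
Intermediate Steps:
Z(Q) = -28 (Z(Q) = -7 + (-32 + 11) = -7 - 21 = -28)
t(I) = -264 (t(I) = -4*66 = -264)
s = -264
Z(15)/3522 + s/(-2355 - 1*143) = -28/3522 - 264/(-2355 - 1*143) = -28*1/3522 - 264/(-2355 - 143) = -14/1761 - 264/(-2498) = -14/1761 - 264*(-1/2498) = -14/1761 + 132/1249 = 214966/2199489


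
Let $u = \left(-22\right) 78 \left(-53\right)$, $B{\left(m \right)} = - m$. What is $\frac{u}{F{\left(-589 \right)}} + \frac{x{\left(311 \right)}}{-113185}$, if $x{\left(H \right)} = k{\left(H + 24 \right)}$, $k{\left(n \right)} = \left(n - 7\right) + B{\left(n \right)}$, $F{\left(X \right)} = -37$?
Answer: $- \frac{10293949121}{4187845} \approx -2458.1$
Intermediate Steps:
$u = 90948$ ($u = \left(-1716\right) \left(-53\right) = 90948$)
$k{\left(n \right)} = -7$ ($k{\left(n \right)} = \left(n - 7\right) - n = \left(-7 + n\right) - n = -7$)
$x{\left(H \right)} = -7$
$\frac{u}{F{\left(-589 \right)}} + \frac{x{\left(311 \right)}}{-113185} = \frac{90948}{-37} - \frac{7}{-113185} = 90948 \left(- \frac{1}{37}\right) - - \frac{7}{113185} = - \frac{90948}{37} + \frac{7}{113185} = - \frac{10293949121}{4187845}$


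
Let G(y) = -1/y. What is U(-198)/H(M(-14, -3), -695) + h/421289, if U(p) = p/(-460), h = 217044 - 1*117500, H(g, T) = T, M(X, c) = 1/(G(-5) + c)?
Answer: 15870400789/67343046650 ≈ 0.23567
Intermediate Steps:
M(X, c) = 1/(⅕ + c) (M(X, c) = 1/(-1/(-5) + c) = 1/(-1*(-⅕) + c) = 1/(⅕ + c))
h = 99544 (h = 217044 - 117500 = 99544)
U(p) = -p/460 (U(p) = p*(-1/460) = -p/460)
U(-198)/H(M(-14, -3), -695) + h/421289 = -1/460*(-198)/(-695) + 99544/421289 = (99/230)*(-1/695) + 99544*(1/421289) = -99/159850 + 99544/421289 = 15870400789/67343046650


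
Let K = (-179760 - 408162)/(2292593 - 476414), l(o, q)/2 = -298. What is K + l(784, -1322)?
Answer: -361010202/605393 ≈ -596.32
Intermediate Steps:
l(o, q) = -596 (l(o, q) = 2*(-298) = -596)
K = -195974/605393 (K = -587922/1816179 = -587922*1/1816179 = -195974/605393 ≈ -0.32371)
K + l(784, -1322) = -195974/605393 - 596 = -361010202/605393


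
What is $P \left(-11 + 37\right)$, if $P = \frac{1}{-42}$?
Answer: $- \frac{13}{21} \approx -0.61905$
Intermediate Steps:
$P = - \frac{1}{42} \approx -0.02381$
$P \left(-11 + 37\right) = - \frac{-11 + 37}{42} = \left(- \frac{1}{42}\right) 26 = - \frac{13}{21}$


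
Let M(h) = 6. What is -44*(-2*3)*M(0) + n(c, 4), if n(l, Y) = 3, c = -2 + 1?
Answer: 1587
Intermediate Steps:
c = -1
-44*(-2*3)*M(0) + n(c, 4) = -44*(-2*3)*6 + 3 = -(-264)*6 + 3 = -44*(-36) + 3 = 1584 + 3 = 1587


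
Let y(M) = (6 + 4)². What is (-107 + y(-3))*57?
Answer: -399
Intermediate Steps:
y(M) = 100 (y(M) = 10² = 100)
(-107 + y(-3))*57 = (-107 + 100)*57 = -7*57 = -399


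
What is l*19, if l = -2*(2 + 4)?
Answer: -228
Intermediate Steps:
l = -12 (l = -2*6 = -12)
l*19 = -12*19 = -228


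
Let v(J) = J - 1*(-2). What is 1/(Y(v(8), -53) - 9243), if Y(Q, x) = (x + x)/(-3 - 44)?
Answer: -47/434315 ≈ -0.00010822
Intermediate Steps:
v(J) = 2 + J (v(J) = J + 2 = 2 + J)
Y(Q, x) = -2*x/47 (Y(Q, x) = (2*x)/(-47) = (2*x)*(-1/47) = -2*x/47)
1/(Y(v(8), -53) - 9243) = 1/(-2/47*(-53) - 9243) = 1/(106/47 - 9243) = 1/(-434315/47) = -47/434315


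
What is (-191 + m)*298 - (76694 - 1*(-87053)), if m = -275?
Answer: -302615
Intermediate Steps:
(-191 + m)*298 - (76694 - 1*(-87053)) = (-191 - 275)*298 - (76694 - 1*(-87053)) = -466*298 - (76694 + 87053) = -138868 - 1*163747 = -138868 - 163747 = -302615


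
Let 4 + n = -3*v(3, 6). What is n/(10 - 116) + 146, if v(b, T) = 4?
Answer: 7746/53 ≈ 146.15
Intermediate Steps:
n = -16 (n = -4 - 3*4 = -4 - 12 = -16)
n/(10 - 116) + 146 = -16/(10 - 116) + 146 = -16/(-106) + 146 = -16*(-1/106) + 146 = 8/53 + 146 = 7746/53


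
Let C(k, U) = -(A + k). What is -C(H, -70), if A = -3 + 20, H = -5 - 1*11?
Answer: 1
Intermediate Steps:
H = -16 (H = -5 - 11 = -16)
A = 17
C(k, U) = -17 - k (C(k, U) = -(17 + k) = -17 - k)
-C(H, -70) = -(-17 - 1*(-16)) = -(-17 + 16) = -1*(-1) = 1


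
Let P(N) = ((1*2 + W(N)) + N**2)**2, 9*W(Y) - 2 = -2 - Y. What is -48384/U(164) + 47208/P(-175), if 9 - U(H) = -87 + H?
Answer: 230052537282330/323321168777 ≈ 711.53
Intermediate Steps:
W(Y) = -Y/9 (W(Y) = 2/9 + (-2 - Y)/9 = 2/9 + (-2/9 - Y/9) = -Y/9)
U(H) = 96 - H (U(H) = 9 - (-87 + H) = 9 + (87 - H) = 96 - H)
P(N) = (2 + N**2 - N/9)**2 (P(N) = ((1*2 - N/9) + N**2)**2 = ((2 - N/9) + N**2)**2 = (2 + N**2 - N/9)**2)
-48384/U(164) + 47208/P(-175) = -48384/(96 - 1*164) + 47208/(((18 - 1*(-175) + 9*(-175)**2)**2/81)) = -48384/(96 - 164) + 47208/(((18 + 175 + 9*30625)**2/81)) = -48384/(-68) + 47208/(((18 + 175 + 275625)**2/81)) = -48384*(-1/68) + 47208/(((1/81)*275818**2)) = 12096/17 + 47208/(((1/81)*76075569124)) = 12096/17 + 47208/(76075569124/81) = 12096/17 + 47208*(81/76075569124) = 12096/17 + 955962/19018892281 = 230052537282330/323321168777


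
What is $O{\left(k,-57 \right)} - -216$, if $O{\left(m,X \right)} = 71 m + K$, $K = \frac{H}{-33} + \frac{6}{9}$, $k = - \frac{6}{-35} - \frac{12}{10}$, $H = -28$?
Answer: $\frac{166882}{1155} \approx 144.49$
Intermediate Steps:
$k = - \frac{36}{35}$ ($k = \left(-6\right) \left(- \frac{1}{35}\right) - \frac{6}{5} = \frac{6}{35} - \frac{6}{5} = - \frac{36}{35} \approx -1.0286$)
$K = \frac{50}{33}$ ($K = - \frac{28}{-33} + \frac{6}{9} = \left(-28\right) \left(- \frac{1}{33}\right) + 6 \cdot \frac{1}{9} = \frac{28}{33} + \frac{2}{3} = \frac{50}{33} \approx 1.5152$)
$O{\left(m,X \right)} = \frac{50}{33} + 71 m$ ($O{\left(m,X \right)} = 71 m + \frac{50}{33} = \frac{50}{33} + 71 m$)
$O{\left(k,-57 \right)} - -216 = \left(\frac{50}{33} + 71 \left(- \frac{36}{35}\right)\right) - -216 = \left(\frac{50}{33} - \frac{2556}{35}\right) + 216 = - \frac{82598}{1155} + 216 = \frac{166882}{1155}$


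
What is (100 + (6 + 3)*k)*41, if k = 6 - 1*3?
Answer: 5207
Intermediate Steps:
k = 3 (k = 6 - 3 = 3)
(100 + (6 + 3)*k)*41 = (100 + (6 + 3)*3)*41 = (100 + 9*3)*41 = (100 + 27)*41 = 127*41 = 5207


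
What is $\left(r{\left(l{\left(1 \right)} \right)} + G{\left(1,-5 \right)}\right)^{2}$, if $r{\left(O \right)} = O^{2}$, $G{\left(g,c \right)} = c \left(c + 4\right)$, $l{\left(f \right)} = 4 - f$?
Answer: $196$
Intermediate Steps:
$G{\left(g,c \right)} = c \left(4 + c\right)$
$\left(r{\left(l{\left(1 \right)} \right)} + G{\left(1,-5 \right)}\right)^{2} = \left(\left(4 - 1\right)^{2} - 5 \left(4 - 5\right)\right)^{2} = \left(\left(4 - 1\right)^{2} - -5\right)^{2} = \left(3^{2} + 5\right)^{2} = \left(9 + 5\right)^{2} = 14^{2} = 196$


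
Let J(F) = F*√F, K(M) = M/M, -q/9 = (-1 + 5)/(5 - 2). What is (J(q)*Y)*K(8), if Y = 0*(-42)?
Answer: 0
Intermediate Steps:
q = -12 (q = -9*(-1 + 5)/(5 - 2) = -36/3 = -9*4/3 = -12)
K(M) = 1
Y = 0
J(F) = F^(3/2)
(J(q)*Y)*K(8) = ((-12)^(3/2)*0)*1 = (-24*I*√3*0)*1 = 0*1 = 0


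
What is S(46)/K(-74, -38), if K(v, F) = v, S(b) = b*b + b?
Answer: -1081/37 ≈ -29.216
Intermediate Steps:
S(b) = b + b² (S(b) = b² + b = b + b²)
S(46)/K(-74, -38) = (46*(1 + 46))/(-74) = (46*47)*(-1/74) = 2162*(-1/74) = -1081/37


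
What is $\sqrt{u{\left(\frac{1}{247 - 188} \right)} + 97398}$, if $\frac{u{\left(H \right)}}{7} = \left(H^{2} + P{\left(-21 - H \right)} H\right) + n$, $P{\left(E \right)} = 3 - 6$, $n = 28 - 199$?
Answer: $\frac{\sqrt{334874449}}{59} \approx 310.16$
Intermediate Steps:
$n = -171$ ($n = 28 - 199 = -171$)
$P{\left(E \right)} = -3$
$u{\left(H \right)} = -1197 - 21 H + 7 H^{2}$ ($u{\left(H \right)} = 7 \left(\left(H^{2} - 3 H\right) - 171\right) = 7 \left(-171 + H^{2} - 3 H\right) = -1197 - 21 H + 7 H^{2}$)
$\sqrt{u{\left(\frac{1}{247 - 188} \right)} + 97398} = \sqrt{\left(-1197 - \frac{21}{247 - 188} + 7 \left(\frac{1}{247 - 188}\right)^{2}\right) + 97398} = \sqrt{\left(-1197 - \frac{21}{59} + 7 \left(\frac{1}{59}\right)^{2}\right) + 97398} = \sqrt{\left(-1197 - \frac{21}{59} + \frac{7}{3481}\right) + 97398} = \sqrt{- \frac{4167989}{3481} + 97398} = \sqrt{\frac{334874449}{3481}} = \frac{\sqrt{334874449}}{59}$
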